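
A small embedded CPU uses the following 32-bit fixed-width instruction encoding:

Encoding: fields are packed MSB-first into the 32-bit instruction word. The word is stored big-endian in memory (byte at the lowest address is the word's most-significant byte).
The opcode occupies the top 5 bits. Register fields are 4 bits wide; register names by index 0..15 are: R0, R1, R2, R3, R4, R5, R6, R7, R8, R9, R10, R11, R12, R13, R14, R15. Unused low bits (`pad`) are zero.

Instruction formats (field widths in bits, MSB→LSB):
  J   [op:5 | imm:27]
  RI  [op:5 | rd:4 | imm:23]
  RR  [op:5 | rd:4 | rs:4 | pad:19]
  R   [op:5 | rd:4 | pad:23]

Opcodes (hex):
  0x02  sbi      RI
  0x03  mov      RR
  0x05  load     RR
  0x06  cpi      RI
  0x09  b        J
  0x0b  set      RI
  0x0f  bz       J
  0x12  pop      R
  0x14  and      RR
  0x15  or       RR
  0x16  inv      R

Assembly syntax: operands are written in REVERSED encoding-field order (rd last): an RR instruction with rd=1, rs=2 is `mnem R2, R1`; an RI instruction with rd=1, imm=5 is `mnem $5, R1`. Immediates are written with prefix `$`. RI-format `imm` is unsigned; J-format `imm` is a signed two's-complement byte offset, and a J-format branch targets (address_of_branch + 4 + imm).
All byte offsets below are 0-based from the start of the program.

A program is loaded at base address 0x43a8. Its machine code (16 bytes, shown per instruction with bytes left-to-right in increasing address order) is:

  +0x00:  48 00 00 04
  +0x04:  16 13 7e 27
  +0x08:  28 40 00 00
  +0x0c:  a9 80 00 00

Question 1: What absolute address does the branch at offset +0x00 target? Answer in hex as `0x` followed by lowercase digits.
off 0x00: read 48 00 00 04 as big → 0x48000004
  top 5b → 0x9 → b [J]
  [26:0] imm=4 = $4
  target = base 0x43a8 + off 0x00 + 4 + imm 4 = 0x43b0

0x43b0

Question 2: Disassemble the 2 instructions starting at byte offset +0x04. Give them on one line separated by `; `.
+0x04: 16 13 7e 27 ⇒ word 0x16137e27 (big)
  top 5b → 0x2 → sbi [RI]
  rd: (w>>23)&0xf=0xc → R12
  imm: (w>>0)&0x7fffff=0x137e27 → $1277479
+0x08: 28 40 00 00 ⇒ word 0x28400000 (big)
  top 5b → 0x5 → load [RR]
  rd: (w>>23)&0xf=0x0 → R0
  rs: (w>>19)&0xf=0x8 → R8

sbi $1277479, R12; load R8, R0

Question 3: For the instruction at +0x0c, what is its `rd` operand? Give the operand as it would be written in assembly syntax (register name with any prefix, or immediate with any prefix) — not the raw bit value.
R3

[0c] a9 80 00 00 → 0xa9800000
  op=0xa9800000>>27=0x15 ⇒ or (RR)
  rd: (w>>23)&0xf=0x3 → R3
  rs: (w>>19)&0xf=0x0 → R0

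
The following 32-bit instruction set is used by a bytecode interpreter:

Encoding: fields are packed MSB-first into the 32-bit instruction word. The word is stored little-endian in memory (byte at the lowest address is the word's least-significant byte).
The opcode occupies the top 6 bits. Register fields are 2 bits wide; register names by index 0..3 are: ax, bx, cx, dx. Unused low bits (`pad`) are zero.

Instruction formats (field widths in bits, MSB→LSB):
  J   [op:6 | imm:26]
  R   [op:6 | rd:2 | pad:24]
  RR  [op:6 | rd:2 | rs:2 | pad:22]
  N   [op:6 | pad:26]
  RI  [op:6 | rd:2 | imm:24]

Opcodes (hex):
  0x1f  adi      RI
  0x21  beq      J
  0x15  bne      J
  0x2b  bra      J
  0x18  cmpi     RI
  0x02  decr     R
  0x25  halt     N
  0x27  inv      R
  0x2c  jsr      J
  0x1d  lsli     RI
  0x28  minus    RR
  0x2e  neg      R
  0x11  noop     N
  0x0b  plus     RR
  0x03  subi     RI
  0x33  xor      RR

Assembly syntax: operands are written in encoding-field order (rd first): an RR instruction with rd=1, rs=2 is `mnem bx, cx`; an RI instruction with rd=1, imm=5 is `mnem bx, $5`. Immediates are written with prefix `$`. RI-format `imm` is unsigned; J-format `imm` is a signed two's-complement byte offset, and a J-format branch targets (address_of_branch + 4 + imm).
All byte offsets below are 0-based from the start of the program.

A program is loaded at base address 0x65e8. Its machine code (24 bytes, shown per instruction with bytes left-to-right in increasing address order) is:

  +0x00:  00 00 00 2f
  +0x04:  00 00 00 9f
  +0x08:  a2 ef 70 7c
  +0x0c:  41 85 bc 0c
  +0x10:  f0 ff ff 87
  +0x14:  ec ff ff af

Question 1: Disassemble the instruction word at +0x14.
bra $-20

+0x14: ec ff ff af ⇒ word 0xafffffec (little)
  top 6b → 0x2b → bra [J]
  imm: (w>>0)&0x3ffffff=0x3ffffec (s26→-20) → $-20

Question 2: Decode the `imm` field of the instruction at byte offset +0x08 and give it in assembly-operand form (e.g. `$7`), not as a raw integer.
$7401378

@+08  little-endian(a2 ef 70 7c) = 0x7c70efa2
  opcode bits[31:26]=0x1f: adi/RI
  [25:24] rd=0 = ax
  [23:0] imm=7401378 = $7401378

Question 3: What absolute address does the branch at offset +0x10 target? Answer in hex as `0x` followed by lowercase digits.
0x65ec

+0x10: f0 ff ff 87 ⇒ word 0x87fffff0 (little)
  op=0x87fffff0>>26=0x21 ⇒ beq (J)
  imm: (w>>0)&0x3ffffff=0x3fffff0 (s26→-16) → $-16
  target = base 0x65e8 + off 0x10 + 4 + imm -16 = 0x65ec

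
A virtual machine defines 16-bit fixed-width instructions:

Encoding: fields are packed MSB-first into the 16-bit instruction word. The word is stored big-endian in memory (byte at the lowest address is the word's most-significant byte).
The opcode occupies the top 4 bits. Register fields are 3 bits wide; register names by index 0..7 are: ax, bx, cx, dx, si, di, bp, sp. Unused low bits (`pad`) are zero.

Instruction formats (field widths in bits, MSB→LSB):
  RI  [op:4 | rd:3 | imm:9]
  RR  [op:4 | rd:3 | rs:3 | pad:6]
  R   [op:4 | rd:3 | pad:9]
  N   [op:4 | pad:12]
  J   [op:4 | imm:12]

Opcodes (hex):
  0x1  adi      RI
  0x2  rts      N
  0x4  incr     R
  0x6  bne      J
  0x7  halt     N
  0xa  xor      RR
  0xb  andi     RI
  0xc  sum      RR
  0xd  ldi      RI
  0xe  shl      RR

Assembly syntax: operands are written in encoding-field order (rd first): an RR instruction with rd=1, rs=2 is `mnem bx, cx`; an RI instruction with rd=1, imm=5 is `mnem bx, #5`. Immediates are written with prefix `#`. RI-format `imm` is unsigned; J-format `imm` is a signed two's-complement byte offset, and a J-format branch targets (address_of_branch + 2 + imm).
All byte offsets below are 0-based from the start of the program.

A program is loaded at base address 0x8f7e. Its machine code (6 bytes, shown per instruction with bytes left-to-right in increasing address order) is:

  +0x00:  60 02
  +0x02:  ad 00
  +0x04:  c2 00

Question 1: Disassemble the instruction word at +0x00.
bne #2

+0x00: 60 02 ⇒ word 0x6002 (big)
  top 4b → 0x6 → bne [J]
  imm@[11:0]=0x2 ⇒ #2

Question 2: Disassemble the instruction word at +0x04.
sum bx, ax

@+04  big-endian(c2 00) = 0xc200
  opcode bits[15:12]=0xc: sum/RR
  [11:9] rd=1 = bx
  [8:6] rs=0 = ax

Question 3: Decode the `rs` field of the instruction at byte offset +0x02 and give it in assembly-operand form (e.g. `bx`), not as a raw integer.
[02] ad 00 → 0xad00
  top 4b → 0xa → xor [RR]
  rd@[11:9]=0x6 ⇒ bp
  rs@[8:6]=0x4 ⇒ si

si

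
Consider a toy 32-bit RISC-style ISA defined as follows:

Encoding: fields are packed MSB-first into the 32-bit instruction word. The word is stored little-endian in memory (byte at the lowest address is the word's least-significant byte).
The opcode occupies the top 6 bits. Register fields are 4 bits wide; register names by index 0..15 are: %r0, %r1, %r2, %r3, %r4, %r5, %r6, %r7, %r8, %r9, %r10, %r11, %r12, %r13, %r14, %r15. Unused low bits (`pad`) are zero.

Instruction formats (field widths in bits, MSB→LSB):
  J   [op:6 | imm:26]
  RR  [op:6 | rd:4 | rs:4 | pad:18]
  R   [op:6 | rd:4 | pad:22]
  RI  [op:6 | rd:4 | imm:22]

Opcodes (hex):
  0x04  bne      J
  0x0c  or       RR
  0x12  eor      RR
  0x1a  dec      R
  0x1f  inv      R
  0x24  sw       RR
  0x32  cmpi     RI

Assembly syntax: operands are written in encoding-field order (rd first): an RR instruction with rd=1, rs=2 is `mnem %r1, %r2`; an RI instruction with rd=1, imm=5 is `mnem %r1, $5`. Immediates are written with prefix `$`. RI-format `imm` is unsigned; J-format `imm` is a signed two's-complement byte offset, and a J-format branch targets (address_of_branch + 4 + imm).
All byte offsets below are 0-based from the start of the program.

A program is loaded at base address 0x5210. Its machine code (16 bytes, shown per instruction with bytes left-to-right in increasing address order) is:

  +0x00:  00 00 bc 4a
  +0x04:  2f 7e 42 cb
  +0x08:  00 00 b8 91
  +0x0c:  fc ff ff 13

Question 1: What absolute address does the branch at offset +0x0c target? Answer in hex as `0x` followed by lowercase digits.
0x521c

@+0c  little-endian(fc ff ff 13) = 0x13fffffc
  op=0x13fffffc>>26=0x4 ⇒ bne (J)
  imm@[25:0]=0x3fffffc (s26→-4) ⇒ $-4
  target = base 0x5210 + off 0x0c + 4 + imm -4 = 0x521c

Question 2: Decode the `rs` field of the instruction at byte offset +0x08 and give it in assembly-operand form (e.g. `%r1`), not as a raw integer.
off 0x08: read 00 00 b8 91 as little → 0x91b80000
  op=0x91b80000>>26=0x24 ⇒ sw (RR)
  rd@[25:22]=0x6 ⇒ %r6
  rs@[21:18]=0xe ⇒ %r14

%r14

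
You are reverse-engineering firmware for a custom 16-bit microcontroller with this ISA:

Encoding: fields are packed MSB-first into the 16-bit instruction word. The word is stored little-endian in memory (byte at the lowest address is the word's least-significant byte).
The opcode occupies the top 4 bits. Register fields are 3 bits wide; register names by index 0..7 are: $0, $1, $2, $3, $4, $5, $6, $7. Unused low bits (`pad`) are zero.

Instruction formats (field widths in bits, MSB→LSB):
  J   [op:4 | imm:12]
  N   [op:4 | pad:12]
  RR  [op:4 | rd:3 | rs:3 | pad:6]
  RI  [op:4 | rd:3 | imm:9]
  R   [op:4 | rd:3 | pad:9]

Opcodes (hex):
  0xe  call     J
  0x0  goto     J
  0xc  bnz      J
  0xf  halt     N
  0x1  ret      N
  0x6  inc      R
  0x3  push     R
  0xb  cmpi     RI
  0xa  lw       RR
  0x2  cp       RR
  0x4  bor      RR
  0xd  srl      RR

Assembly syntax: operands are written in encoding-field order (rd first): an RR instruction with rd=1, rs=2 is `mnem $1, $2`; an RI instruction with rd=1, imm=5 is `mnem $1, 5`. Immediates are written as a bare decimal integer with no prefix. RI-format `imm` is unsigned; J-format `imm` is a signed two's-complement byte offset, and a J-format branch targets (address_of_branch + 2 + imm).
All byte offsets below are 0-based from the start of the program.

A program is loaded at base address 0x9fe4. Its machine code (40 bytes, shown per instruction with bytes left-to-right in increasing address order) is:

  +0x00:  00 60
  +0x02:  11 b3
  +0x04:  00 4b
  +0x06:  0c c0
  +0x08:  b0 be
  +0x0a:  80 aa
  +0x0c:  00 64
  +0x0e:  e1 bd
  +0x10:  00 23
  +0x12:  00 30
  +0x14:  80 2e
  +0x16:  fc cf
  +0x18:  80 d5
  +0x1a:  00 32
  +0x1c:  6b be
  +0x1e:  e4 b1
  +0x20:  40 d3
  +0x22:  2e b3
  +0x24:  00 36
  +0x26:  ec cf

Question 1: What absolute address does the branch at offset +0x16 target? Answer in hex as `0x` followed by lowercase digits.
@+16  little-endian(fc cf) = 0xcffc
  top 4b → 0xc → bnz [J]
  [11:0] imm=4092 (s12→-4) = -4
  target = base 0x9fe4 + off 0x16 + 2 + imm -4 = 0x9ff8

0x9ff8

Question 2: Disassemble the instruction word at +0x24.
@+24  little-endian(00 36) = 0x3600
  top 4b → 0x3 → push [R]
  rd: (w>>9)&0x7=0x3 → $3

push $3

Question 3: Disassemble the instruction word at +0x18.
off 0x18: read 80 d5 as little → 0xd580
  op=0xd580>>12=0xd ⇒ srl (RR)
  rd@[11:9]=0x2 ⇒ $2
  rs@[8:6]=0x6 ⇒ $6

srl $2, $6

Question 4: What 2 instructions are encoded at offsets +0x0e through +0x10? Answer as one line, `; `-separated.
cmpi $6, 481; cp $1, $4

off 0x0e: read e1 bd as little → 0xbde1
  opcode bits[15:12]=0xb: cmpi/RI
  [11:9] rd=6 = $6
  [8:0] imm=481 = 481
off 0x10: read 00 23 as little → 0x2300
  opcode bits[15:12]=0x2: cp/RR
  [11:9] rd=1 = $1
  [8:6] rs=4 = $4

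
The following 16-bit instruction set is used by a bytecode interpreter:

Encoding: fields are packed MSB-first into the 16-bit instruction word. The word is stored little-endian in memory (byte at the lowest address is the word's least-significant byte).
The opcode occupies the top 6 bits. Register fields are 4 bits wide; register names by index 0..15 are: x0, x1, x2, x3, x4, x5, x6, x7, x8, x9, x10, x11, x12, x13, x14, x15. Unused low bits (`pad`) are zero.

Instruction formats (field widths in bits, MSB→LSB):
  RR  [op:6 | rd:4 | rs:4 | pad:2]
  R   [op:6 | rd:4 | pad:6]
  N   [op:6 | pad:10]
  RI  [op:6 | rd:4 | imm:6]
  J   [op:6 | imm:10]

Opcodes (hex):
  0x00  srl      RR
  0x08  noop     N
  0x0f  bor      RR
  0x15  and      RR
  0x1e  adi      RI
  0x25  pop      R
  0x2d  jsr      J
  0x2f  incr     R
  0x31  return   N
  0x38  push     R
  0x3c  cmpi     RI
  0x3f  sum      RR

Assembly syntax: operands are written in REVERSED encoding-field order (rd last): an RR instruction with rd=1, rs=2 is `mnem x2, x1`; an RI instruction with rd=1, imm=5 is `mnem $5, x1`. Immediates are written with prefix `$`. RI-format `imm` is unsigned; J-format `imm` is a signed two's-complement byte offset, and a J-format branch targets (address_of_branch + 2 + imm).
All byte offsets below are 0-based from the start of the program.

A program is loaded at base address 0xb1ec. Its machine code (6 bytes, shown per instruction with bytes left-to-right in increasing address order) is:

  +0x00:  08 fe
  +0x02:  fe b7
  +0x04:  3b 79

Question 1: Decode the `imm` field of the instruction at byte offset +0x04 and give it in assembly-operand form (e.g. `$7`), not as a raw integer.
$59

off 0x04: read 3b 79 as little → 0x793b
  op=0x793b>>10=0x1e ⇒ adi (RI)
  rd@[9:6]=0x4 ⇒ x4
  imm@[5:0]=0x3b ⇒ $59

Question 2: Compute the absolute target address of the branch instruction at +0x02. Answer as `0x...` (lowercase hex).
@+02  little-endian(fe b7) = 0xb7fe
  op=0xb7fe>>10=0x2d ⇒ jsr (J)
  imm: (w>>0)&0x3ff=0x3fe (s10→-2) → $-2
  target = base 0xb1ec + off 0x02 + 2 + imm -2 = 0xb1ee

0xb1ee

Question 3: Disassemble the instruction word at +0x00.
+0x00: 08 fe ⇒ word 0xfe08 (little)
  op=0xfe08>>10=0x3f ⇒ sum (RR)
  rd: (w>>6)&0xf=0x8 → x8
  rs: (w>>2)&0xf=0x2 → x2

sum x2, x8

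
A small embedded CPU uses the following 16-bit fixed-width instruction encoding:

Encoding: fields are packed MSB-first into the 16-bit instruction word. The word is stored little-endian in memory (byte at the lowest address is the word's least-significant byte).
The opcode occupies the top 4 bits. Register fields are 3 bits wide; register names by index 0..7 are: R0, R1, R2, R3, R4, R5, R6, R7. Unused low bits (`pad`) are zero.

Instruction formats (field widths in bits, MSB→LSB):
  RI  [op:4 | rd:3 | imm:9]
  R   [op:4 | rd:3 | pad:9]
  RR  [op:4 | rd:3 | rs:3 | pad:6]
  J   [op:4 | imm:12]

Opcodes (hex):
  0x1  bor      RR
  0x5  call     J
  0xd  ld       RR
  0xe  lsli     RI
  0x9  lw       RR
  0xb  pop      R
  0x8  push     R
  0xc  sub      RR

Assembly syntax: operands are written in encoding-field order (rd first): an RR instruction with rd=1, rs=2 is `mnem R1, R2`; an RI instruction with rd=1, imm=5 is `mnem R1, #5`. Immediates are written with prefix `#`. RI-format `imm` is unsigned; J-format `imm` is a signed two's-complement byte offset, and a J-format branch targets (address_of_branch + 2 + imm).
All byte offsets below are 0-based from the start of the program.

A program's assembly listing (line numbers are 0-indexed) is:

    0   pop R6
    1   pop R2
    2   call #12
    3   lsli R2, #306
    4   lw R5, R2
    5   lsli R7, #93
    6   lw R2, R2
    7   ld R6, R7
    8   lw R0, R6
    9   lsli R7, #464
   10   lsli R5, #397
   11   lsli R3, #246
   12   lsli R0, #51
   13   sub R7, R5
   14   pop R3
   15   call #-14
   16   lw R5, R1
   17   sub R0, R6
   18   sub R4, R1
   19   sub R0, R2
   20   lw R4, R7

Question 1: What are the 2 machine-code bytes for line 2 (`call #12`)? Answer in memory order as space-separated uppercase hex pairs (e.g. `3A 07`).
line 2 (call): pack op=0x5:4|imm=12:12 = 0x500c; little→ 0c 50

0C 50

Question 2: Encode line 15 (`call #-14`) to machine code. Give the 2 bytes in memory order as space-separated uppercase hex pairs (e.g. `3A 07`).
F2 5F

L15: call op=0x5:4|imm=-14:12 ⇒ 0x5ff2 ⇒ little f2 5f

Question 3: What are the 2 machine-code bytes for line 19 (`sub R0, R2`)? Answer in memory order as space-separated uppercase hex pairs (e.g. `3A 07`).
L19: sub op=0xc:4|rd=0:3|rs=2:3|pad=0:6 ⇒ 0xc080 ⇒ little 80 c0

80 C0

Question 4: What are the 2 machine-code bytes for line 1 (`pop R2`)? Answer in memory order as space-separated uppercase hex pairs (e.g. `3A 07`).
00 B4

1. pop fields op=0xb:4|rd=2:3|pad=0:9 → word b400h → 00 b4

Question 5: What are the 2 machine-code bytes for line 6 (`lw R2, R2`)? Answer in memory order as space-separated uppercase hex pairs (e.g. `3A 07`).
line 6 (lw): pack op=0x9:4|rd=2:3|rs=2:3|pad=0:6 = 0x9480; little→ 80 94

80 94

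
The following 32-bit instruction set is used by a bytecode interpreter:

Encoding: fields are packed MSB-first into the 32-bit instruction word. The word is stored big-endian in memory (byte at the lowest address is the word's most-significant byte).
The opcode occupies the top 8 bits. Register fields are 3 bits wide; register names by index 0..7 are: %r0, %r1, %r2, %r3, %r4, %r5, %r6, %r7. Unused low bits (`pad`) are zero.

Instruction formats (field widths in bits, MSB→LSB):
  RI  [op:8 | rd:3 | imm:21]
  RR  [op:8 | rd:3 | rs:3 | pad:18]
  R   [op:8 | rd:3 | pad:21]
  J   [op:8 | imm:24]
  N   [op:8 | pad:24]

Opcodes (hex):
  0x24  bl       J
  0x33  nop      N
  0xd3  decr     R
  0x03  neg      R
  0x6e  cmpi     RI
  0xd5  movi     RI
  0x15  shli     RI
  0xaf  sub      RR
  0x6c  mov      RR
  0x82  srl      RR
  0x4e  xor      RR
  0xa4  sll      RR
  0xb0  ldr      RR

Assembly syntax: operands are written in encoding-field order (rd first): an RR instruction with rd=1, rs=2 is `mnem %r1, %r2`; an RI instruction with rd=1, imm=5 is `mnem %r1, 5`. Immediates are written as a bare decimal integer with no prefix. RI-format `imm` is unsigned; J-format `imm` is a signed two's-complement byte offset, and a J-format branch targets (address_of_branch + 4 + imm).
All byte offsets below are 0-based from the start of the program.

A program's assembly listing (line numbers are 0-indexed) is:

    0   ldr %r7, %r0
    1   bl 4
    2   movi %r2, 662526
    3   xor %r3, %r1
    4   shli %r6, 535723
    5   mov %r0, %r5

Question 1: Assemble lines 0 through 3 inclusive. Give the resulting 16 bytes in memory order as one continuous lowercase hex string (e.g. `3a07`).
L0: ldr op=0xb0:8|rd=7:3|rs=0:3|pad=0:18 ⇒ 0xb0e00000 ⇒ big b0 e0 00 00
L1: bl op=0x24:8|imm=4:24 ⇒ 0x24000004 ⇒ big 24 00 00 04
L2: movi op=0xd5:8|rd=2:3|imm=662526:21 ⇒ 0xd54a1bfe ⇒ big d5 4a 1b fe
L3: xor op=0x4e:8|rd=3:3|rs=1:3|pad=0:18 ⇒ 0x4e640000 ⇒ big 4e 64 00 00

b0e0000024000004d54a1bfe4e640000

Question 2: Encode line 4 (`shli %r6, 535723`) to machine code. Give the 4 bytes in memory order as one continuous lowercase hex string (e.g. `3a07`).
15c82cab

L4: shli op=0x15:8|rd=6:3|imm=535723:21 ⇒ 0x15c82cab ⇒ big 15 c8 2c ab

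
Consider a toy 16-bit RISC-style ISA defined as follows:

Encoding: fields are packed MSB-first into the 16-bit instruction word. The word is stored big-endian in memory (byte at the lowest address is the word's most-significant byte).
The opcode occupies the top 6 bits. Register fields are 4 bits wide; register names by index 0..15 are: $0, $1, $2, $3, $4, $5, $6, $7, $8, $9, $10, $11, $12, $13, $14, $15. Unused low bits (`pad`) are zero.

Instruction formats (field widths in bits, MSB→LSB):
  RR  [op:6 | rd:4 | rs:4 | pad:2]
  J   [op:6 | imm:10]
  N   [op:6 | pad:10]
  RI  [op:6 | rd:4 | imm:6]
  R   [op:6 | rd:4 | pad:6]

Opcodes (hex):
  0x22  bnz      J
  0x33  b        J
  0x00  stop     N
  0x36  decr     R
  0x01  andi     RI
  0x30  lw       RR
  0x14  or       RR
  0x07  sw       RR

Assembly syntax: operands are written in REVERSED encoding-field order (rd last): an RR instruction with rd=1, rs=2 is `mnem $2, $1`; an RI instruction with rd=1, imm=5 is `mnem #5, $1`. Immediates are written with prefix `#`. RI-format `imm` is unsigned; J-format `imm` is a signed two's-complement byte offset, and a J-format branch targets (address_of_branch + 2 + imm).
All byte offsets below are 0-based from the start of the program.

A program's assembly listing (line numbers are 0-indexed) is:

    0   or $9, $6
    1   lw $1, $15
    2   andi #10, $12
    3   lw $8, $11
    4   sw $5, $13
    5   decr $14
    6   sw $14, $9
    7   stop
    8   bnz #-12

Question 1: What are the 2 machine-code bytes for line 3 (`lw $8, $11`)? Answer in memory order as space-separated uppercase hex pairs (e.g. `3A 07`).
C2 E0

3. lw fields op=0x30:6|rd=11:4|rs=8:4|pad=0:2 → word c2e0h → c2 e0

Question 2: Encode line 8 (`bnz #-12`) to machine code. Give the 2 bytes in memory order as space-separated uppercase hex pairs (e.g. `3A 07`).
8B F4

line 8 (bnz): pack op=0x22:6|imm=-12:10 = 0x8bf4; big→ 8b f4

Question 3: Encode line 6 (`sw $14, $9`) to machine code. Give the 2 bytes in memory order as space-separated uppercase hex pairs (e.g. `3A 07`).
1E 78

6. sw fields op=0x7:6|rd=9:4|rs=14:4|pad=0:2 → word 1e78h → 1e 78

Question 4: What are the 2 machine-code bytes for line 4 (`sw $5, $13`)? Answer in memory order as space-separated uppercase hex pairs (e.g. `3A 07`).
1F 54

4. sw fields op=0x7:6|rd=13:4|rs=5:4|pad=0:2 → word 1f54h → 1f 54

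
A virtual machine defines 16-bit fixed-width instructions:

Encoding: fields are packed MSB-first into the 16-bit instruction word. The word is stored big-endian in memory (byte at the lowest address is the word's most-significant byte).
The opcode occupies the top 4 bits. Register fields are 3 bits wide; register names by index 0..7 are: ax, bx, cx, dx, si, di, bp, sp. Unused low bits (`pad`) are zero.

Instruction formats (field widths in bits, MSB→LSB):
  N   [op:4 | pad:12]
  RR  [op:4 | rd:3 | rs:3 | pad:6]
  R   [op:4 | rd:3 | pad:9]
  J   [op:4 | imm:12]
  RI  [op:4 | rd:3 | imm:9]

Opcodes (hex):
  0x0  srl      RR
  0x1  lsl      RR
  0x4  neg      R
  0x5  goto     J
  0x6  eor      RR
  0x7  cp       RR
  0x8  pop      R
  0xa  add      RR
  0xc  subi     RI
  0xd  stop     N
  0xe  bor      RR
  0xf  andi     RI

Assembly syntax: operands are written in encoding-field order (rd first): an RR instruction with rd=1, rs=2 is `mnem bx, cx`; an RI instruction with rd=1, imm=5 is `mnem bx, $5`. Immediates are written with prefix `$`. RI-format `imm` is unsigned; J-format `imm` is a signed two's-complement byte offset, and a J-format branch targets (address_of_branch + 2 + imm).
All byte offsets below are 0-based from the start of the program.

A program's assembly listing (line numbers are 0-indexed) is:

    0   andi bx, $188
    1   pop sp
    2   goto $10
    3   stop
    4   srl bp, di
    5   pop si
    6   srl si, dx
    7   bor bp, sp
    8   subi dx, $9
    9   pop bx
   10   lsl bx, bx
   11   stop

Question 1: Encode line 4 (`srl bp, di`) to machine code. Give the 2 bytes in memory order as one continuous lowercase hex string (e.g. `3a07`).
line 4 (srl): pack op=0x0:4|rd=6:3|rs=5:3|pad=0:6 = 0x0d40; big→ 0d 40

0d40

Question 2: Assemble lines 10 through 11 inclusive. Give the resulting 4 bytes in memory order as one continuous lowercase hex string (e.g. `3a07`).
1240d000

L10: lsl op=0x1:4|rd=1:3|rs=1:3|pad=0:6 ⇒ 0x1240 ⇒ big 12 40
L11: stop op=0xd:4|pad=0:12 ⇒ 0xd000 ⇒ big d0 00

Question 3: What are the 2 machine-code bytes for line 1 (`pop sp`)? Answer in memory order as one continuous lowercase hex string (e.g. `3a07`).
L1: pop op=0x8:4|rd=7:3|pad=0:9 ⇒ 0x8e00 ⇒ big 8e 00

8e00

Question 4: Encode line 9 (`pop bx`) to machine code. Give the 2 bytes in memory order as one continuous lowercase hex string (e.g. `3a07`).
8200

9. pop fields op=0x8:4|rd=1:3|pad=0:9 → word 8200h → 82 00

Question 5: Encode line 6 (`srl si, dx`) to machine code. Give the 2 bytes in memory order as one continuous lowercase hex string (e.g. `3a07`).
line 6 (srl): pack op=0x0:4|rd=4:3|rs=3:3|pad=0:6 = 0x08c0; big→ 08 c0

08c0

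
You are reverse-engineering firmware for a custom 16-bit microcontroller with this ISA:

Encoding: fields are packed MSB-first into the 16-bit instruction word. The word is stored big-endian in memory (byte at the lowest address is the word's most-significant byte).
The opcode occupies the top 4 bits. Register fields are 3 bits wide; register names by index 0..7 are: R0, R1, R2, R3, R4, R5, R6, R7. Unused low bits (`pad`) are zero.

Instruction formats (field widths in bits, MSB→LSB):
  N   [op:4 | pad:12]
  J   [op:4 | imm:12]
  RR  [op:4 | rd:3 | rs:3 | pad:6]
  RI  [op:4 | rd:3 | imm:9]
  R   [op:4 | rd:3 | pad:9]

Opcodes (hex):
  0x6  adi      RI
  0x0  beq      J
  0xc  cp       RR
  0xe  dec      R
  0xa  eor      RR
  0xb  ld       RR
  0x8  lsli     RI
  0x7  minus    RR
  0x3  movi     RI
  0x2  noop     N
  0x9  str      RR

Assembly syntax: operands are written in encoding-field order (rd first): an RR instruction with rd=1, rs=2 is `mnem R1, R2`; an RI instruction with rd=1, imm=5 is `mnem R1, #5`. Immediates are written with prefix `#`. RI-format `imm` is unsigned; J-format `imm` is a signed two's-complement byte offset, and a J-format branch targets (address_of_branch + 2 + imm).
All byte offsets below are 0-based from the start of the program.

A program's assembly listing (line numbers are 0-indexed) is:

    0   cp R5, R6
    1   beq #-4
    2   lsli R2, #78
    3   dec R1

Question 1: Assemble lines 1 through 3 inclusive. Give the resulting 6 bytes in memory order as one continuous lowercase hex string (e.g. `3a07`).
0ffc844ee200

line 1 (beq): pack op=0x0:4|imm=-4:12 = 0x0ffc; big→ 0f fc
line 2 (lsli): pack op=0x8:4|rd=2:3|imm=78:9 = 0x844e; big→ 84 4e
line 3 (dec): pack op=0xe:4|rd=1:3|pad=0:9 = 0xe200; big→ e2 00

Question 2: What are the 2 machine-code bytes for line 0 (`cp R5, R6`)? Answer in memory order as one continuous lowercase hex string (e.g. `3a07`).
cb80

L0: cp op=0xc:4|rd=5:3|rs=6:3|pad=0:6 ⇒ 0xcb80 ⇒ big cb 80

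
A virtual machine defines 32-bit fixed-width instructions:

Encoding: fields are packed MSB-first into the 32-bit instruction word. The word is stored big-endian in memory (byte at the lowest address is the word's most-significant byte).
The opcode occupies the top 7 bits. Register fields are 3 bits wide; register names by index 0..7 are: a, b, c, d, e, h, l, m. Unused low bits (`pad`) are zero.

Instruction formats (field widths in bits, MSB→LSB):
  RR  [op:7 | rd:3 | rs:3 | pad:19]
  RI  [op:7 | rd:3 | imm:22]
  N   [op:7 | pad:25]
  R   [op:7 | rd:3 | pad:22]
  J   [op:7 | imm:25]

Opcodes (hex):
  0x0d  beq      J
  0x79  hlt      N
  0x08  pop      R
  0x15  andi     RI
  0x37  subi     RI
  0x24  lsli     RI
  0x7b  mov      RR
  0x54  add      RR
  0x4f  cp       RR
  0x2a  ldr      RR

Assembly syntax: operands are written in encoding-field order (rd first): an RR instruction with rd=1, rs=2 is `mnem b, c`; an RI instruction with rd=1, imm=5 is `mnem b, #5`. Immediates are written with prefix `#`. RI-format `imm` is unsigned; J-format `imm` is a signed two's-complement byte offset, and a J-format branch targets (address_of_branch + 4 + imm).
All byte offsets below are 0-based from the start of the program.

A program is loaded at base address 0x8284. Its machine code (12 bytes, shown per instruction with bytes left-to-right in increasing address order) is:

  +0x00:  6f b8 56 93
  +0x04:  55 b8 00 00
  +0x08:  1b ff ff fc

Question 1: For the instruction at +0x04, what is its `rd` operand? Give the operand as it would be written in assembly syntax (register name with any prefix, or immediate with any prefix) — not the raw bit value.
l

@+04  big-endian(55 b8 00 00) = 0x55b80000
  opcode bits[31:25]=0x2a: ldr/RR
  rd: (w>>22)&0x7=0x6 → l
  rs: (w>>19)&0x7=0x7 → m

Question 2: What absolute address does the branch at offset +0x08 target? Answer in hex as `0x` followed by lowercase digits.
0x828c

@+08  big-endian(1b ff ff fc) = 0x1bfffffc
  top 7b → 0xd → beq [J]
  imm: (w>>0)&0x1ffffff=0x1fffffc (s25→-4) → #-4
  target = base 0x8284 + off 0x08 + 4 + imm -4 = 0x828c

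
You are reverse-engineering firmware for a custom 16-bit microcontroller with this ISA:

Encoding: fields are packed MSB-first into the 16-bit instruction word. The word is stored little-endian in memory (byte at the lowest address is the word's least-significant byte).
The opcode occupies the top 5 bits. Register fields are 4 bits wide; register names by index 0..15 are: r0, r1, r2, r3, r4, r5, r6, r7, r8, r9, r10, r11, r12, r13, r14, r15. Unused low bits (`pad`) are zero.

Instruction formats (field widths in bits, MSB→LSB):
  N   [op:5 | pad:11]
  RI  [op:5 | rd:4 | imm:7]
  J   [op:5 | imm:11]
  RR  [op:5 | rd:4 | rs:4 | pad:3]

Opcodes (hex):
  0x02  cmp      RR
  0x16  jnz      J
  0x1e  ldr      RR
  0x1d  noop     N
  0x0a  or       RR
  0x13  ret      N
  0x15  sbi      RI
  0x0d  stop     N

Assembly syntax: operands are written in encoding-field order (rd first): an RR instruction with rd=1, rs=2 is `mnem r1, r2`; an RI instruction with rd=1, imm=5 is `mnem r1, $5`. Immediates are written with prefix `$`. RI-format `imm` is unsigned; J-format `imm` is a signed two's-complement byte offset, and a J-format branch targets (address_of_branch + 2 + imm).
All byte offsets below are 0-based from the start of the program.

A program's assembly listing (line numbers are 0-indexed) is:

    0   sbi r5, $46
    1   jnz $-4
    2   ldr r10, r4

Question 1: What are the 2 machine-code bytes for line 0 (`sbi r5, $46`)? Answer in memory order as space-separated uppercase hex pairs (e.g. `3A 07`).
line 0 (sbi): pack op=0x15:5|rd=5:4|imm=46:7 = 0xaaae; little→ ae aa

AE AA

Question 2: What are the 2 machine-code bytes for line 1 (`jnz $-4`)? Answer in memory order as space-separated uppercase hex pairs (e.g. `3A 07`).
L1: jnz op=0x16:5|imm=-4:11 ⇒ 0xb7fc ⇒ little fc b7

FC B7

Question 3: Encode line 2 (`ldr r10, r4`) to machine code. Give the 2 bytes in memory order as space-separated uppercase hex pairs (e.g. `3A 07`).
line 2 (ldr): pack op=0x1e:5|rd=10:4|rs=4:4|pad=0:3 = 0xf520; little→ 20 f5

20 F5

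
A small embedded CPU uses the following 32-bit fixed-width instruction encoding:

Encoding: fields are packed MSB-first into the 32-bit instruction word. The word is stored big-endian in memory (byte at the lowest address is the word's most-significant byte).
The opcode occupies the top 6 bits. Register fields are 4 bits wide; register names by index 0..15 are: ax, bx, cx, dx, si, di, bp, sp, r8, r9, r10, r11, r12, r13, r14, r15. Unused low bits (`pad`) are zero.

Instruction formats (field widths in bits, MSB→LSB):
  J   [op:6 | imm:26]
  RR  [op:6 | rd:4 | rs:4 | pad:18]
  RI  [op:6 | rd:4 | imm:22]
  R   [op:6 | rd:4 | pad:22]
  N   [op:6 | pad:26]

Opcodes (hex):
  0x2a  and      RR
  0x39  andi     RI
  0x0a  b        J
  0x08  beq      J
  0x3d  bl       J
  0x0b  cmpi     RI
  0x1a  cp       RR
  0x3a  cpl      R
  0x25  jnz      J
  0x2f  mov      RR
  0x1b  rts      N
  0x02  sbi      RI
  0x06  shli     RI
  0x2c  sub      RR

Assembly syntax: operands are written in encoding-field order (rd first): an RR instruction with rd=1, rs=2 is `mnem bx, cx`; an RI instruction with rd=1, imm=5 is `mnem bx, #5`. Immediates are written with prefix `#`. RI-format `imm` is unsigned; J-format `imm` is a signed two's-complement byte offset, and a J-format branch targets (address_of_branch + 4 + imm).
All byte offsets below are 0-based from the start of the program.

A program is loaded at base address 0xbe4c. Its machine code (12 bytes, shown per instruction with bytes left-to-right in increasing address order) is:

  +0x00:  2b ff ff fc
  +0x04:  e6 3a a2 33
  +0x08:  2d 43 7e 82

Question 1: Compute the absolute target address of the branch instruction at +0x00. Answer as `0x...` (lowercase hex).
[00] 2b ff ff fc → 0x2bfffffc
  opcode bits[31:26]=0xa: b/J
  [25:0] imm=67108860 (s26→-4) = #-4
  target = base 0xbe4c + off 0x00 + 4 + imm -4 = 0xbe4c

0xbe4c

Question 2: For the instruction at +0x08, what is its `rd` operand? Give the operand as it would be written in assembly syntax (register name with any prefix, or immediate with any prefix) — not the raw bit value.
@+08  big-endian(2d 43 7e 82) = 0x2d437e82
  top 6b → 0xb → cmpi [RI]
  rd@[25:22]=0x5 ⇒ di
  imm@[21:0]=0x37e82 ⇒ #228994

di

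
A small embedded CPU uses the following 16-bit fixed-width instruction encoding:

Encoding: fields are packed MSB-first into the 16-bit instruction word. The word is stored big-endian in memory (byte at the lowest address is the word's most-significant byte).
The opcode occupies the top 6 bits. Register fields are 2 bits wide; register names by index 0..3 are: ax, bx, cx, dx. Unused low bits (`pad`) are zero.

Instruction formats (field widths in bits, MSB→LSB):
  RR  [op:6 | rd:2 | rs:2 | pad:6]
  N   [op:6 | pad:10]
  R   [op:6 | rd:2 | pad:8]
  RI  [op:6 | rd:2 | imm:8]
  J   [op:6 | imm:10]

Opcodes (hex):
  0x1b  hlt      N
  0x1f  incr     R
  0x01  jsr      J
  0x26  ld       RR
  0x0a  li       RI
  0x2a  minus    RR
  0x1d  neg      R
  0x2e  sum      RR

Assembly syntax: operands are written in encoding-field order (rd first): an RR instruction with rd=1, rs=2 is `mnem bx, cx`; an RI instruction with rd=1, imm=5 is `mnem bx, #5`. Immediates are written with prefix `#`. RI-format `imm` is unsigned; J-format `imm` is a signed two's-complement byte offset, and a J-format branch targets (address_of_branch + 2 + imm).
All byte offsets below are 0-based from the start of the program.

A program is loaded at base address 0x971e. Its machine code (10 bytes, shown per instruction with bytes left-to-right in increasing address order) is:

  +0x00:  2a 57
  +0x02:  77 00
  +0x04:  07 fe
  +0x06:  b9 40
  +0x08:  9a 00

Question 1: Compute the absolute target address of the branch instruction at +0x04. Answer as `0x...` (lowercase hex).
off 0x04: read 07 fe as big → 0x07fe
  opcode bits[15:10]=0x1: jsr/J
  imm@[9:0]=0x3fe (s10→-2) ⇒ #-2
  target = base 0x971e + off 0x04 + 2 + imm -2 = 0x9722

0x9722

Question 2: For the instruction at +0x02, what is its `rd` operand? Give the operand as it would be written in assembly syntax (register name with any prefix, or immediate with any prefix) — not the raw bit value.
[02] 77 00 → 0x7700
  opcode bits[15:10]=0x1d: neg/R
  [9:8] rd=3 = dx

dx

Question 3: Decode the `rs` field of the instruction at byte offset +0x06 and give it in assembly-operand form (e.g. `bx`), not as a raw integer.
bx

+0x06: b9 40 ⇒ word 0xb940 (big)
  op=0xb940>>10=0x2e ⇒ sum (RR)
  [9:8] rd=1 = bx
  [7:6] rs=1 = bx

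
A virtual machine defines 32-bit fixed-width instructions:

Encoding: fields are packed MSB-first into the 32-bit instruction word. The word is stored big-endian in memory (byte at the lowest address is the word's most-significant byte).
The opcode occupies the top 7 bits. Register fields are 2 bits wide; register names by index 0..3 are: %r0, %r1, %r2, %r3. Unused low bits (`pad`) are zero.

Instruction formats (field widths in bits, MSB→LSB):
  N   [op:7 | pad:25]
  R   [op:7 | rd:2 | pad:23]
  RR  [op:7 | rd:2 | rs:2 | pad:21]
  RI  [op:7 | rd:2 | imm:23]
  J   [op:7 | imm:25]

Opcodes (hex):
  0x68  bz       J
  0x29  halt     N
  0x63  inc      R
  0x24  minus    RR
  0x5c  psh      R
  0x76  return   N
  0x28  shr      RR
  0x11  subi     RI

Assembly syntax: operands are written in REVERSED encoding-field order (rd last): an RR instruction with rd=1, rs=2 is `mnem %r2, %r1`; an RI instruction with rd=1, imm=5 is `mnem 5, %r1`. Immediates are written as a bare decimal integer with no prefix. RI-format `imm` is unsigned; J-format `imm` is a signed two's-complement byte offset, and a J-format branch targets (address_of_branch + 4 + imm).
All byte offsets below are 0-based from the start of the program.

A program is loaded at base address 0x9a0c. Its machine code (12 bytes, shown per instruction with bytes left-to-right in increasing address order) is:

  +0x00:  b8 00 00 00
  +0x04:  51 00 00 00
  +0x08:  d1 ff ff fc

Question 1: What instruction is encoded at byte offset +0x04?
shr %r0, %r2

@+04  big-endian(51 00 00 00) = 0x51000000
  op=0x51000000>>25=0x28 ⇒ shr (RR)
  rd: (w>>23)&0x3=0x2 → %r2
  rs: (w>>21)&0x3=0x0 → %r0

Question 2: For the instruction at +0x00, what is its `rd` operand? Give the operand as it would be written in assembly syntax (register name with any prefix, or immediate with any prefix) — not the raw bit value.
+0x00: b8 00 00 00 ⇒ word 0xb8000000 (big)
  opcode bits[31:25]=0x5c: psh/R
  rd@[24:23]=0x0 ⇒ %r0

%r0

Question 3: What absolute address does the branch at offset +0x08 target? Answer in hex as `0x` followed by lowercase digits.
+0x08: d1 ff ff fc ⇒ word 0xd1fffffc (big)
  top 7b → 0x68 → bz [J]
  [24:0] imm=33554428 (s25→-4) = -4
  target = base 0x9a0c + off 0x08 + 4 + imm -4 = 0x9a14

0x9a14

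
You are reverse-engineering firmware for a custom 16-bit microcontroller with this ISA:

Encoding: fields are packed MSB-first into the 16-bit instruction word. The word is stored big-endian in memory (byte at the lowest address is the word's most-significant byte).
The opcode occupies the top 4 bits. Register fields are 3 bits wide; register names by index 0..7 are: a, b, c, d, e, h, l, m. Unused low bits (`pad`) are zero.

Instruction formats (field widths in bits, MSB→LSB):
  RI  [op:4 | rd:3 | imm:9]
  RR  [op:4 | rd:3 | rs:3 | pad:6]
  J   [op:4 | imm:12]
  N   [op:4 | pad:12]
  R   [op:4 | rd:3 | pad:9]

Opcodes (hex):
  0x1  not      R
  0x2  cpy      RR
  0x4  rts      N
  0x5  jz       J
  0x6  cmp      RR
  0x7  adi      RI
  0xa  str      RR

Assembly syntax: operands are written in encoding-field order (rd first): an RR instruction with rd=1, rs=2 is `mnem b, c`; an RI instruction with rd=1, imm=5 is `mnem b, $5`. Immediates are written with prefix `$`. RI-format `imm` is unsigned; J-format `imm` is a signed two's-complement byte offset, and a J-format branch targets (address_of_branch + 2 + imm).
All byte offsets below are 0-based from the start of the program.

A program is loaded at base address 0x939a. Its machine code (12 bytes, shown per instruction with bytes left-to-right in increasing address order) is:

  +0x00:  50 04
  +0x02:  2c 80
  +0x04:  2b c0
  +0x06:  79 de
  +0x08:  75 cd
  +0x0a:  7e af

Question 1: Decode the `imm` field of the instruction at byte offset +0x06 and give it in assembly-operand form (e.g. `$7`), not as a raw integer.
$478

off 0x06: read 79 de as big → 0x79de
  op=0x79de>>12=0x7 ⇒ adi (RI)
  [11:9] rd=4 = e
  [8:0] imm=478 = $478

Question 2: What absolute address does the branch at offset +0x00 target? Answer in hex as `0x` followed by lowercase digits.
off 0x00: read 50 04 as big → 0x5004
  top 4b → 0x5 → jz [J]
  imm@[11:0]=0x4 ⇒ $4
  target = base 0x939a + off 0x00 + 2 + imm 4 = 0x93a0

0x93a0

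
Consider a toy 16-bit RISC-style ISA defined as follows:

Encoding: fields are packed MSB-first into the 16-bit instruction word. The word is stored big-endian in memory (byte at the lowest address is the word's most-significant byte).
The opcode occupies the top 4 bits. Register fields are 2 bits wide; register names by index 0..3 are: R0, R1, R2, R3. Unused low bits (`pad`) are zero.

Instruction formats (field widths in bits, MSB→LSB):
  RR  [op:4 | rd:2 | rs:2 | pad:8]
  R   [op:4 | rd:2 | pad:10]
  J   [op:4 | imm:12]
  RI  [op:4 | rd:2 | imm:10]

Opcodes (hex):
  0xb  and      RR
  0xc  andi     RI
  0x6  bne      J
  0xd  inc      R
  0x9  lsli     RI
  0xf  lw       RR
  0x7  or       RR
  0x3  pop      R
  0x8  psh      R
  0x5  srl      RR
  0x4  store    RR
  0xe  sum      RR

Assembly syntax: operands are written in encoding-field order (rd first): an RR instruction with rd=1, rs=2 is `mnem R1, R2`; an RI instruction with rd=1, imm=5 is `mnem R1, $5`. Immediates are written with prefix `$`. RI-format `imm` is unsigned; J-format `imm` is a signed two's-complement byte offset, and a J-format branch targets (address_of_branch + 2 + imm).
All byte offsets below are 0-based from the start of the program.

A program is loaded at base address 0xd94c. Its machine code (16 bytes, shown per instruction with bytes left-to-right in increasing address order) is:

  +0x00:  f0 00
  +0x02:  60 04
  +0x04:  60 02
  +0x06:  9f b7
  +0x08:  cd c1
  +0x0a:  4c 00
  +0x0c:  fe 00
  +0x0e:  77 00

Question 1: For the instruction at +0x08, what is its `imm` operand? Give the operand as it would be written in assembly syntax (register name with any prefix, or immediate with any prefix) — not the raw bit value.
$449

+0x08: cd c1 ⇒ word 0xcdc1 (big)
  opcode bits[15:12]=0xc: andi/RI
  rd: (w>>10)&0x3=0x3 → R3
  imm: (w>>0)&0x3ff=0x1c1 → $449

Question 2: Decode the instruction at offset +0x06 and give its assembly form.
+0x06: 9f b7 ⇒ word 0x9fb7 (big)
  top 4b → 0x9 → lsli [RI]
  [11:10] rd=3 = R3
  [9:0] imm=951 = $951

lsli R3, $951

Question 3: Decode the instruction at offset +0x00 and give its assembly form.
lw R0, R0

[00] f0 00 → 0xf000
  opcode bits[15:12]=0xf: lw/RR
  [11:10] rd=0 = R0
  [9:8] rs=0 = R0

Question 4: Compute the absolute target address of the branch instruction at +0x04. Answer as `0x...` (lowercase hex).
[04] 60 02 → 0x6002
  opcode bits[15:12]=0x6: bne/J
  imm: (w>>0)&0xfff=0x2 → $2
  target = base 0xd94c + off 0x04 + 2 + imm 2 = 0xd954

0xd954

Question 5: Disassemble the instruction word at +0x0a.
@+0a  big-endian(4c 00) = 0x4c00
  opcode bits[15:12]=0x4: store/RR
  rd@[11:10]=0x3 ⇒ R3
  rs@[9:8]=0x0 ⇒ R0

store R3, R0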